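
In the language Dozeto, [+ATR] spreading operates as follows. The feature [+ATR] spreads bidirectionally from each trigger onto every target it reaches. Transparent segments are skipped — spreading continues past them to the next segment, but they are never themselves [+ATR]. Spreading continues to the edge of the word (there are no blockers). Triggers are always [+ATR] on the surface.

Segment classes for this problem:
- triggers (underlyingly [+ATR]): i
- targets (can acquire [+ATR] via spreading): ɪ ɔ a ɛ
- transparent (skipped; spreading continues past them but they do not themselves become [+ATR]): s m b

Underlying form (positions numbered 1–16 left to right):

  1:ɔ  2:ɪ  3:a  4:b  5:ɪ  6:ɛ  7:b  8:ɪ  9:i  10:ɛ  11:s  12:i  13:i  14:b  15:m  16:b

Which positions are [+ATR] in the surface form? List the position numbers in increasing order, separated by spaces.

1 2 3 5 6 8 9 10 12 13

From /i/ at 9 rightward: 10 /ɛ/ → [+ATR]; 11 /s/ transparent; 12 /i/ is itself a trigger — this domain ends here.
From /i/ at 9 leftward: 8 /ɪ/ → [+ATR]; 7 /b/ transparent; 6 /ɛ/ → [+ATR]; 5 /ɪ/ → [+ATR]; 4 /b/ transparent; 3 /a/ → [+ATR]; 2 /ɪ/ → [+ATR]; 1 /ɔ/ → [+ATR]; word edge.
From /i/ at 12 rightward: 13 /i/ is itself a trigger — this domain ends here.
From /i/ at 12 leftward: 11 /s/ transparent; 10 /ɛ/ → [+ATR]; 9 /i/ is itself a trigger — this domain ends here.
From /i/ at 13 rightward: 14 /b/ transparent; 15 /m/ transparent; 16 /b/ transparent; word edge.
From /i/ at 13 leftward: 12 /i/ is itself a trigger — this domain ends here.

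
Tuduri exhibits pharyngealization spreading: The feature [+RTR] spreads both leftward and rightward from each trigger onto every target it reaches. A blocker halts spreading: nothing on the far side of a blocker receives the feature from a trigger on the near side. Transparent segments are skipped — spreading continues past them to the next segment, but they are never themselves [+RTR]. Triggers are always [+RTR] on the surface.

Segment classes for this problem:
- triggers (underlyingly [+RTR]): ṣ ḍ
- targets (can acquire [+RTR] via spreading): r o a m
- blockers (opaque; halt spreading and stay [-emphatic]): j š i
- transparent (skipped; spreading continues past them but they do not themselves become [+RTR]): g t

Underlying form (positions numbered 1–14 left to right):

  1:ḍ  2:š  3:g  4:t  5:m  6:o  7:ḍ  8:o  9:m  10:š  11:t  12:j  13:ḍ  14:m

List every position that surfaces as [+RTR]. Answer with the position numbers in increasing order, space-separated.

From /ḍ/ at 1 rightward: 2 /š/ blocks.
From /ḍ/ at 1 leftward: word edge.
From /ḍ/ at 7 rightward: 8 /o/ → [+RTR]; 9 /m/ → [+RTR]; 10 /š/ blocks.
From /ḍ/ at 7 leftward: 6 /o/ → [+RTR]; 5 /m/ → [+RTR]; 4 /t/ transparent; 3 /g/ transparent; 2 /š/ blocks.
From /ḍ/ at 13 rightward: 14 /m/ → [+RTR]; word edge.
From /ḍ/ at 13 leftward: 12 /j/ blocks.

1 5 6 7 8 9 13 14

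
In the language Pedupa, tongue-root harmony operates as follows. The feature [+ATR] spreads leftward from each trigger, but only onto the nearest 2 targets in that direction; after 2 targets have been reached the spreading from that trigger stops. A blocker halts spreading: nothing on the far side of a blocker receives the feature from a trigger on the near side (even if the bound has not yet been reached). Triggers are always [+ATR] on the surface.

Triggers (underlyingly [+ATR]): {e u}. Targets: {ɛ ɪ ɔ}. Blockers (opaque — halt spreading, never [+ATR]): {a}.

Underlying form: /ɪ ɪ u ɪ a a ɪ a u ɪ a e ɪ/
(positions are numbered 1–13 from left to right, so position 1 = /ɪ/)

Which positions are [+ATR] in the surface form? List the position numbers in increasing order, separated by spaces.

From /u/ at 3 leftward: 2 /ɪ/ → [+ATR]; 1 /ɪ/ → [+ATR]; bound reached.
From /u/ at 9 leftward: 8 /a/ blocks.
From /e/ at 12 leftward: 11 /a/ blocks.
Targets with no active source: positions 4 7 10 13 stay [-ATR].

1 2 3 9 12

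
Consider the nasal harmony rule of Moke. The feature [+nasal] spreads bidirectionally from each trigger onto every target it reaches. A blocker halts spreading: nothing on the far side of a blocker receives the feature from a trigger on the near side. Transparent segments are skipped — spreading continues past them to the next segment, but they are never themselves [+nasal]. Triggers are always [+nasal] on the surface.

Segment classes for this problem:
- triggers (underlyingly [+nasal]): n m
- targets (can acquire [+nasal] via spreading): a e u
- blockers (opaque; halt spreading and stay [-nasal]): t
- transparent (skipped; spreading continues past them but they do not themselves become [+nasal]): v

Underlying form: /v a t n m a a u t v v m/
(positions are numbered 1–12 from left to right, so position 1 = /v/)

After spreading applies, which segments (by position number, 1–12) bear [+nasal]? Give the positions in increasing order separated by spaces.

From /n/ at 4 rightward: 5 /m/ is itself a trigger — this domain ends here.
From /n/ at 4 leftward: 3 /t/ blocks.
From /m/ at 5 rightward: 6 /a/ → [+nasal]; 7 /a/ → [+nasal]; 8 /u/ → [+nasal]; 9 /t/ blocks.
From /m/ at 5 leftward: 4 /n/ is itself a trigger — this domain ends here.
From /m/ at 12 rightward: word edge.
From /m/ at 12 leftward: 11 /v/ transparent; 10 /v/ transparent; 9 /t/ blocks.
Target with no active source: position 2 stays [-nasal].

4 5 6 7 8 12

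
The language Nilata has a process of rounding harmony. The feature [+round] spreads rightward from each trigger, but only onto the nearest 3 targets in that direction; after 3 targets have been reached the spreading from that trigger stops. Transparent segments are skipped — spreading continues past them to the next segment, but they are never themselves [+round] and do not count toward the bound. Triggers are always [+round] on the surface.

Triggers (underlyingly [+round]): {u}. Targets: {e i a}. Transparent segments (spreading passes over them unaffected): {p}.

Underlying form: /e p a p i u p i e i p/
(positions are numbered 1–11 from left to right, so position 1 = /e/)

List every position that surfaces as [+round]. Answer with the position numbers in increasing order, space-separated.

6 8 9 10

From /u/ at 6 rightward: 7 /p/ transparent; 8 /i/ → [+round]; 9 /e/ → [+round]; 10 /i/ → [+round]; bound reached.
Targets with no active source: positions 1 3 5 stay [-round].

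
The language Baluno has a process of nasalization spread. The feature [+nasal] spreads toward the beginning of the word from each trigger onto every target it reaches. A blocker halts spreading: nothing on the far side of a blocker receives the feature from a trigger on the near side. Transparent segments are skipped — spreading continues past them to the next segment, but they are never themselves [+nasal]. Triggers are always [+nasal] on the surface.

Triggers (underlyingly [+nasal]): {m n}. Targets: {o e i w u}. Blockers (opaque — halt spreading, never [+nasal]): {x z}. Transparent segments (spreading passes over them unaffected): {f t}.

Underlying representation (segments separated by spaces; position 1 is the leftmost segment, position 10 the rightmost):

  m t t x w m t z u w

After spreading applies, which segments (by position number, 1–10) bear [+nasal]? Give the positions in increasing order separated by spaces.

From /m/ at 1 leftward: word edge.
From /m/ at 6 leftward: 5 /w/ → [+nasal]; 4 /x/ blocks.
Targets with no active source: positions 9 10 stay [-nasal].

1 5 6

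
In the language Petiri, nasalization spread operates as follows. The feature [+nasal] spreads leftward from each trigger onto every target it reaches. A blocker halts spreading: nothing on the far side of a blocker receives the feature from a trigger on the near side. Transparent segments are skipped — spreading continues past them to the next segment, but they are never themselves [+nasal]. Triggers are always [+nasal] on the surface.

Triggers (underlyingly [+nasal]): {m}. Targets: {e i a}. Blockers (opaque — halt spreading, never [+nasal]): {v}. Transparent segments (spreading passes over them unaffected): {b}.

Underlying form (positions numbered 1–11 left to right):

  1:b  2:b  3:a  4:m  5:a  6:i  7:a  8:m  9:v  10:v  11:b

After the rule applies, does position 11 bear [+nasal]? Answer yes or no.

From /m/ at 4 leftward: 3 /a/ → [+nasal]; 2 /b/ transparent; 1 /b/ transparent; word edge.
From /m/ at 8 leftward: 7 /a/ → [+nasal]; 6 /i/ → [+nasal]; 5 /a/ → [+nasal]; 4 /m/ is itself a trigger — this domain ends here.
[+nasal] positions on the surface: 3 4 5 6 7 8.

no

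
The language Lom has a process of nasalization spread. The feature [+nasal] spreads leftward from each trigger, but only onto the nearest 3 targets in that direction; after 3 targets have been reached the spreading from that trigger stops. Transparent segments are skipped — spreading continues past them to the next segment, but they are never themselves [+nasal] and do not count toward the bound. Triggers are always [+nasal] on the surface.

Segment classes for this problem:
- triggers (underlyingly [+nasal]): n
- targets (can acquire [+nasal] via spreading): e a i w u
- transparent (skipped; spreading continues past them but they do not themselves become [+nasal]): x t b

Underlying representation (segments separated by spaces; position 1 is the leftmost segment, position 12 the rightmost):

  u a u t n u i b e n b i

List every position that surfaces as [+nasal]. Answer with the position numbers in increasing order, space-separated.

From /n/ at 5 leftward: 4 /t/ transparent; 3 /u/ → [+nasal]; 2 /a/ → [+nasal]; 1 /u/ → [+nasal]; bound reached.
From /n/ at 10 leftward: 9 /e/ → [+nasal]; 8 /b/ transparent; 7 /i/ → [+nasal]; 6 /u/ → [+nasal]; bound reached.
Target with no active source: position 12 stays [-nasal].

1 2 3 5 6 7 9 10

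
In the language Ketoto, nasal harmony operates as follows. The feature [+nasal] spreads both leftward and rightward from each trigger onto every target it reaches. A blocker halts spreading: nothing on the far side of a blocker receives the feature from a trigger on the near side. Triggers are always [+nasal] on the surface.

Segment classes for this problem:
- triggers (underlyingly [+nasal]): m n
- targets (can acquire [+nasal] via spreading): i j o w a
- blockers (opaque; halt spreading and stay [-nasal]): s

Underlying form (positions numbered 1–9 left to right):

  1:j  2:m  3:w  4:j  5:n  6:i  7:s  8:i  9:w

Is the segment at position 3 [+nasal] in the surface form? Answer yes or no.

From /m/ at 2 rightward: 3 /w/ → [+nasal]; 4 /j/ → [+nasal]; 5 /n/ is itself a trigger — this domain ends here.
From /m/ at 2 leftward: 1 /j/ → [+nasal]; word edge.
From /n/ at 5 rightward: 6 /i/ → [+nasal]; 7 /s/ blocks.
From /n/ at 5 leftward: 4 /j/ → [+nasal]; 3 /w/ → [+nasal]; 2 /m/ is itself a trigger — this domain ends here.
Targets with no active source: positions 8 9 stay [-nasal].
[+nasal] positions on the surface: 1 2 3 4 5 6.

yes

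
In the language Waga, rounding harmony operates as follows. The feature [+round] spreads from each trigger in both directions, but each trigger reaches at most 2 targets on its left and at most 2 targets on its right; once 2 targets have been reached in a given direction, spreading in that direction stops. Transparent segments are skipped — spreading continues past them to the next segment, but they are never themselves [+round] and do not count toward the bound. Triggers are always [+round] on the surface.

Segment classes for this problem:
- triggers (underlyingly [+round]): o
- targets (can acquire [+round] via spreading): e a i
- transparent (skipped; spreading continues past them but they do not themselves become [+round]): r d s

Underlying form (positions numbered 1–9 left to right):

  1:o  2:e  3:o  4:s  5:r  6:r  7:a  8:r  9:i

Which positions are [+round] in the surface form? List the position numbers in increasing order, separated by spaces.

From /o/ at 1 rightward: 2 /e/ → [+round]; 3 /o/ is itself a trigger — this domain ends here.
From /o/ at 1 leftward: word edge.
From /o/ at 3 rightward: 4 /s/ transparent; 5 /r/ transparent; 6 /r/ transparent; 7 /a/ → [+round]; 8 /r/ transparent; 9 /i/ → [+round]; bound reached.
From /o/ at 3 leftward: 2 /e/ → [+round]; 1 /o/ is itself a trigger — this domain ends here.

1 2 3 7 9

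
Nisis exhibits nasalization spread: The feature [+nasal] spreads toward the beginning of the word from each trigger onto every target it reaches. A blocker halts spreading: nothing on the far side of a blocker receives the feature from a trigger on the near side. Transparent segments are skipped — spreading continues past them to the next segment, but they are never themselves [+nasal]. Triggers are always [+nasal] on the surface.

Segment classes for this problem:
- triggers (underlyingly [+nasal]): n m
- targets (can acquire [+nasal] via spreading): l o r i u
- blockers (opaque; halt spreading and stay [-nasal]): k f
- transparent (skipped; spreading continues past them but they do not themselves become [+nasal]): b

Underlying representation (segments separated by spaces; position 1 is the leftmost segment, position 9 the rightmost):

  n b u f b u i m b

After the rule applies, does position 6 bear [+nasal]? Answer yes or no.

From /n/ at 1 leftward: word edge.
From /m/ at 8 leftward: 7 /i/ → [+nasal]; 6 /u/ → [+nasal]; 5 /b/ transparent; 4 /f/ blocks.
Target with no active source: position 3 stays [-nasal].
[+nasal] positions on the surface: 1 6 7 8.

yes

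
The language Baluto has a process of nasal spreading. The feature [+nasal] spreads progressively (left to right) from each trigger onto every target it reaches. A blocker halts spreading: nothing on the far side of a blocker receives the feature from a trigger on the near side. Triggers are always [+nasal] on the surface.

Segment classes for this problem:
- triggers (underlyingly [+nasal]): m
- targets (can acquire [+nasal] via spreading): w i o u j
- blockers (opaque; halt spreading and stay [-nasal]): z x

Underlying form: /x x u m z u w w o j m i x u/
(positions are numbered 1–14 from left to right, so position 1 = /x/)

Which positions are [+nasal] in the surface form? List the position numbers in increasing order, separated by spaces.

From /m/ at 4 rightward: 5 /z/ blocks.
From /m/ at 11 rightward: 12 /i/ → [+nasal]; 13 /x/ blocks.
Targets with no active source: positions 3 6 7 8 9 10 14 stay [-nasal].

4 11 12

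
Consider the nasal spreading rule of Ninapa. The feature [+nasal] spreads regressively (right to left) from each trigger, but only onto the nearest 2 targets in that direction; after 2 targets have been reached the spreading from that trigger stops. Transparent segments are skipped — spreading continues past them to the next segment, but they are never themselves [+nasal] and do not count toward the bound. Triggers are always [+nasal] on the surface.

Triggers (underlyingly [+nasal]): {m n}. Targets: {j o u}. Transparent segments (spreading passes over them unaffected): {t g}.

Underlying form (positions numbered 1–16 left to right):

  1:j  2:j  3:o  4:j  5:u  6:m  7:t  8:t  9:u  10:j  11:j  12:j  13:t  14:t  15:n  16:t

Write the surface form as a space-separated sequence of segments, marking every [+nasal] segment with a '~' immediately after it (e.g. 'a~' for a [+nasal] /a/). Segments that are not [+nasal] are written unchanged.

From /m/ at 6 leftward: 5 /u/ → [+nasal]; 4 /j/ → [+nasal]; bound reached.
From /n/ at 15 leftward: 14 /t/ transparent; 13 /t/ transparent; 12 /j/ → [+nasal]; 11 /j/ → [+nasal]; bound reached.
Targets with no active source: positions 1 2 3 9 10 stay [-nasal].
[+nasal] positions on the surface: 4 5 6 11 12 15.

j j o j~ u~ m~ t t u j j~ j~ t t n~ t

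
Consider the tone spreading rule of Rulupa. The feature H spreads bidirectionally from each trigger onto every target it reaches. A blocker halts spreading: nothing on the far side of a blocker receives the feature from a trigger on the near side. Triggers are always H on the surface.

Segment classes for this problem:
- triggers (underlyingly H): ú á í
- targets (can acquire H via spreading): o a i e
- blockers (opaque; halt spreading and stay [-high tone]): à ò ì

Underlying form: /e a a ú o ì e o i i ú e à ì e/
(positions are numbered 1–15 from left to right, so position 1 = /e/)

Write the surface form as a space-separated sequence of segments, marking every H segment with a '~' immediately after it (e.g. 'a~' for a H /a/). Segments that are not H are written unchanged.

From /ú/ at 4 rightward: 5 /o/ → H; 6 /ì/ blocks.
From /ú/ at 4 leftward: 3 /a/ → H; 2 /a/ → H; 1 /e/ → H; word edge.
From /ú/ at 11 rightward: 12 /e/ → H; 13 /à/ blocks.
From /ú/ at 11 leftward: 10 /i/ → H; 9 /i/ → H; 8 /o/ → H; 7 /e/ → H; 6 /ì/ blocks.
Target with no active source: position 15 stays [-high tone].
H positions on the surface: 1 2 3 4 5 7 8 9 10 11 12.

e~ a~ a~ ú~ o~ ì e~ o~ i~ i~ ú~ e~ à ì e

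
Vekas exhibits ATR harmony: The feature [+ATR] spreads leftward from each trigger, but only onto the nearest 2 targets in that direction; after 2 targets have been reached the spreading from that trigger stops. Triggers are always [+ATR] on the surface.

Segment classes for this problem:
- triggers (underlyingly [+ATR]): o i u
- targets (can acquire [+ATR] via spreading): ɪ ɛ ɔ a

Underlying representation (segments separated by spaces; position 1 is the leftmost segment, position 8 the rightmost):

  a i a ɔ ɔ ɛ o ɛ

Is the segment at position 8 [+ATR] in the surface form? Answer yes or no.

no

From /i/ at 2 leftward: 1 /a/ → [+ATR]; word edge.
From /o/ at 7 leftward: 6 /ɛ/ → [+ATR]; 5 /ɔ/ → [+ATR]; bound reached.
Targets with no active source: positions 3 4 8 stay [-ATR].
[+ATR] positions on the surface: 1 2 5 6 7.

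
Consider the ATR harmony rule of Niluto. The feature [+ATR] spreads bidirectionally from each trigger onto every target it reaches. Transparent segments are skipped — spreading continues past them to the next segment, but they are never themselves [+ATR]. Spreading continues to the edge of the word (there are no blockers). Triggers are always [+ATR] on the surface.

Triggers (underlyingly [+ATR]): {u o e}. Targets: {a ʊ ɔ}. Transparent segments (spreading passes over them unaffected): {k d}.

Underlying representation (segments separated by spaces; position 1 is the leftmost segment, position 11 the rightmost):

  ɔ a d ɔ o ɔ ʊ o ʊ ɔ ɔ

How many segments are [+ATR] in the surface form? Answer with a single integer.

From /o/ at 5 rightward: 6 /ɔ/ → [+ATR]; 7 /ʊ/ → [+ATR]; 8 /o/ is itself a trigger — this domain ends here.
From /o/ at 5 leftward: 4 /ɔ/ → [+ATR]; 3 /d/ transparent; 2 /a/ → [+ATR]; 1 /ɔ/ → [+ATR]; word edge.
From /o/ at 8 rightward: 9 /ʊ/ → [+ATR]; 10 /ɔ/ → [+ATR]; 11 /ɔ/ → [+ATR]; word edge.
From /o/ at 8 leftward: 7 /ʊ/ → [+ATR]; 6 /ɔ/ → [+ATR]; 5 /o/ is itself a trigger — this domain ends here.
[+ATR] positions on the surface: 1 2 4 5 6 7 8 9 10 11.

10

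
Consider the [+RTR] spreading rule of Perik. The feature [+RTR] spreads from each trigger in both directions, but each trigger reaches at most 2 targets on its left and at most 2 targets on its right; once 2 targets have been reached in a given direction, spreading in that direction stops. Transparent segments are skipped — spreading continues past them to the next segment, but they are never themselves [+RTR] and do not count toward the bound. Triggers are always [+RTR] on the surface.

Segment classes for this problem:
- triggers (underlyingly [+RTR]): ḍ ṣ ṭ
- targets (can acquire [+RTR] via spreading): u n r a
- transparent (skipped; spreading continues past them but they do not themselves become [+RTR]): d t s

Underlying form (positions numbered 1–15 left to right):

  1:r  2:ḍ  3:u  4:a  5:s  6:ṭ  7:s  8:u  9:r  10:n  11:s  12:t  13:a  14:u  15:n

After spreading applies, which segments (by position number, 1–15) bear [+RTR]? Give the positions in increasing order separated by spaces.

From /ḍ/ at 2 rightward: 3 /u/ → [+RTR]; 4 /a/ → [+RTR]; bound reached.
From /ḍ/ at 2 leftward: 1 /r/ → [+RTR]; word edge.
From /ṭ/ at 6 rightward: 7 /s/ transparent; 8 /u/ → [+RTR]; 9 /r/ → [+RTR]; bound reached.
From /ṭ/ at 6 leftward: 5 /s/ transparent; 4 /a/ → [+RTR]; 3 /u/ → [+RTR]; bound reached.
Targets with no active source: positions 10 13 14 15 stay [-emphatic].

1 2 3 4 6 8 9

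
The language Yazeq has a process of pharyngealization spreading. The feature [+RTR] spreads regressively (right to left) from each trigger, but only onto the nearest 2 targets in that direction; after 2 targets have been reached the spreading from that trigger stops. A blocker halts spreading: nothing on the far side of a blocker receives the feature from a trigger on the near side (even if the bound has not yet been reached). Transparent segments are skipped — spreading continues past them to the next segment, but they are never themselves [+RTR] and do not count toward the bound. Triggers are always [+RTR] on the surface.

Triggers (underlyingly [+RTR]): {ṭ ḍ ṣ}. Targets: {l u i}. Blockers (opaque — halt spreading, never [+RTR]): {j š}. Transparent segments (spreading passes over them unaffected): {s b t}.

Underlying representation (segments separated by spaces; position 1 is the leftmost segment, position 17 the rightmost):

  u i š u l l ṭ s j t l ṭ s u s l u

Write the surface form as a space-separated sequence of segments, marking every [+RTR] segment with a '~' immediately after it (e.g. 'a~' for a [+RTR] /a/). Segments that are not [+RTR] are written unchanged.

From /ṭ/ at 7 leftward: 6 /l/ → [+RTR]; 5 /l/ → [+RTR]; bound reached.
From /ṭ/ at 12 leftward: 11 /l/ → [+RTR]; 10 /t/ transparent; 9 /j/ blocks.
Targets with no active source: positions 1 2 4 14 16 17 stay [-emphatic].
[+RTR] positions on the surface: 5 6 7 11 12.

u i š u l~ l~ ṭ~ s j t l~ ṭ~ s u s l u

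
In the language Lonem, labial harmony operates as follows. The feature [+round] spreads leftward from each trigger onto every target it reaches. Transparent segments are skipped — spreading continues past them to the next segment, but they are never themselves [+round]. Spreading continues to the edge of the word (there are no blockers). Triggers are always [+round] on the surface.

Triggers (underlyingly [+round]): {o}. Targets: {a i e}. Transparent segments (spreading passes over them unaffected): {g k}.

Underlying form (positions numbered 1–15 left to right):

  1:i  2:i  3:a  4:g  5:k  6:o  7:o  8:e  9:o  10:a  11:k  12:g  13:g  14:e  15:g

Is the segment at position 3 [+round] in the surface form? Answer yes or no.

From /o/ at 6 leftward: 5 /k/ transparent; 4 /g/ transparent; 3 /a/ → [+round]; 2 /i/ → [+round]; 1 /i/ → [+round]; word edge.
From /o/ at 7 leftward: 6 /o/ is itself a trigger — this domain ends here.
From /o/ at 9 leftward: 8 /e/ → [+round]; 7 /o/ is itself a trigger — this domain ends here.
Targets with no active source: positions 10 14 stay [-round].
[+round] positions on the surface: 1 2 3 6 7 8 9.

yes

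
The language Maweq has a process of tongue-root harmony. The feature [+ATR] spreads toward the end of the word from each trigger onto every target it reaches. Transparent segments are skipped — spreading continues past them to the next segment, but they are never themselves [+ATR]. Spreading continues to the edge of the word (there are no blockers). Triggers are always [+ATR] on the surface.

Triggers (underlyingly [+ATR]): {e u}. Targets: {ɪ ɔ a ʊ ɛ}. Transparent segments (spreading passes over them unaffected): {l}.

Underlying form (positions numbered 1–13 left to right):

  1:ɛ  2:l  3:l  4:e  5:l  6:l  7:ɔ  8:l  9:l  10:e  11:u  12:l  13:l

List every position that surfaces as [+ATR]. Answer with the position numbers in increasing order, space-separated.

4 7 10 11

From /e/ at 4 rightward: 5 /l/ transparent; 6 /l/ transparent; 7 /ɔ/ → [+ATR]; 8 /l/ transparent; 9 /l/ transparent; 10 /e/ is itself a trigger — this domain ends here.
From /e/ at 10 rightward: 11 /u/ is itself a trigger — this domain ends here.
From /u/ at 11 rightward: 12 /l/ transparent; 13 /l/ transparent; word edge.
Target with no active source: position 1 stays [-ATR].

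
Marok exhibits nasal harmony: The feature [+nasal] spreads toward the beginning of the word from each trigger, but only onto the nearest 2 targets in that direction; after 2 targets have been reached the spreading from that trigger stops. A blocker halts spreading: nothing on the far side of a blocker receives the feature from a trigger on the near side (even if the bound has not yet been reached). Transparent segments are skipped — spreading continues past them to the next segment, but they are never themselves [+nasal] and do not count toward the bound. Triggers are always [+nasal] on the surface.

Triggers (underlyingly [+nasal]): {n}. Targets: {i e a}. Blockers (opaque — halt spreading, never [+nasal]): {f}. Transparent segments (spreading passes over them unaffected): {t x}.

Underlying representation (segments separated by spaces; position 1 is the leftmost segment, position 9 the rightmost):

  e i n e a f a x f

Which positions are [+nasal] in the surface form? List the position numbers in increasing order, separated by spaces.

1 2 3

From /n/ at 3 leftward: 2 /i/ → [+nasal]; 1 /e/ → [+nasal]; bound reached.
Targets with no active source: positions 4 5 7 stay [-nasal].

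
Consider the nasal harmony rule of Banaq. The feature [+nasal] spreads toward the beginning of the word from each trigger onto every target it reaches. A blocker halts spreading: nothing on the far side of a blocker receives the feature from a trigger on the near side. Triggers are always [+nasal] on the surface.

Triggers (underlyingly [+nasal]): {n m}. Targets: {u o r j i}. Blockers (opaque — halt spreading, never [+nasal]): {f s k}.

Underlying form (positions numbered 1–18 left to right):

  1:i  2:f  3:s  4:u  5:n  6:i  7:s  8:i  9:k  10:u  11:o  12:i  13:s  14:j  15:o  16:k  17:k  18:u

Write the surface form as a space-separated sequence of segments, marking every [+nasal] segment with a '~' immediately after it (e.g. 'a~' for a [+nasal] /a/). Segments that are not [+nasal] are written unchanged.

i f s u~ n~ i s i k u o i s j o k k u

From /n/ at 5 leftward: 4 /u/ → [+nasal]; 3 /s/ blocks.
Targets with no active source: positions 1 6 8 10 11 12 14 15 18 stay [-nasal].
[+nasal] positions on the surface: 4 5.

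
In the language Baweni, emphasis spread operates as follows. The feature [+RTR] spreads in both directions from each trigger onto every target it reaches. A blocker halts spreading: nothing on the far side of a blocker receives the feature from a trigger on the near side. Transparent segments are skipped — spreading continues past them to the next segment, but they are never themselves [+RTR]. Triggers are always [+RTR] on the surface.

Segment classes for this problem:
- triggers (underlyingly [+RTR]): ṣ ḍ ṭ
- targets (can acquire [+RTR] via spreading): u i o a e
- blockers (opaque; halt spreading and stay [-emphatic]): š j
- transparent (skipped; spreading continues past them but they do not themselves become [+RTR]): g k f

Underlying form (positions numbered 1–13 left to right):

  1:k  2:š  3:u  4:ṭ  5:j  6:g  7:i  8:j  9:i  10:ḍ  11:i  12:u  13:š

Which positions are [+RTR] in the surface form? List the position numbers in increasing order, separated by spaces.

From /ṭ/ at 4 rightward: 5 /j/ blocks.
From /ṭ/ at 4 leftward: 3 /u/ → [+RTR]; 2 /š/ blocks.
From /ḍ/ at 10 rightward: 11 /i/ → [+RTR]; 12 /u/ → [+RTR]; 13 /š/ blocks.
From /ḍ/ at 10 leftward: 9 /i/ → [+RTR]; 8 /j/ blocks.
Target with no active source: position 7 stays [-emphatic].

3 4 9 10 11 12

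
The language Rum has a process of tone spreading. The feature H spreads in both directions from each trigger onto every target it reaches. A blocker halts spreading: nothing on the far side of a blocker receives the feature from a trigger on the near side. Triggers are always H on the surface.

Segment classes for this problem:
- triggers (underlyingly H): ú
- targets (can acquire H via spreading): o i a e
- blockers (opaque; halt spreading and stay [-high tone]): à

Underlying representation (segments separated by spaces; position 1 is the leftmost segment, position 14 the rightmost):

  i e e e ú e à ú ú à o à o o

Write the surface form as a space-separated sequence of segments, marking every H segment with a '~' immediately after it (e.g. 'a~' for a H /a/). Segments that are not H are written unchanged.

i~ e~ e~ e~ ú~ e~ à ú~ ú~ à o à o o

From /ú/ at 5 rightward: 6 /e/ → H; 7 /à/ blocks.
From /ú/ at 5 leftward: 4 /e/ → H; 3 /e/ → H; 2 /e/ → H; 1 /i/ → H; word edge.
From /ú/ at 8 rightward: 9 /ú/ is itself a trigger — this domain ends here.
From /ú/ at 8 leftward: 7 /à/ blocks.
From /ú/ at 9 rightward: 10 /à/ blocks.
From /ú/ at 9 leftward: 8 /ú/ is itself a trigger — this domain ends here.
Targets with no active source: positions 11 13 14 stay [-high tone].
H positions on the surface: 1 2 3 4 5 6 8 9.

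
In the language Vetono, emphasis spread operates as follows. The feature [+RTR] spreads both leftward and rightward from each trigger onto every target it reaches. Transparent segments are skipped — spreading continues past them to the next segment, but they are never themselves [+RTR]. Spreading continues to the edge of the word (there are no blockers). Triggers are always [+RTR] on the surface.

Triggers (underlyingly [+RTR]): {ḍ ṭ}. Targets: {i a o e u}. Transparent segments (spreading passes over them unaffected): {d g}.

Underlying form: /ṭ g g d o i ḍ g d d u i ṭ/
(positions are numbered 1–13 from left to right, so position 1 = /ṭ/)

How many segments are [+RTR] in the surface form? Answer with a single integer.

From /ṭ/ at 1 rightward: 2 /g/ transparent; 3 /g/ transparent; 4 /d/ transparent; 5 /o/ → [+RTR]; 6 /i/ → [+RTR]; 7 /ḍ/ is itself a trigger — this domain ends here.
From /ṭ/ at 1 leftward: word edge.
From /ḍ/ at 7 rightward: 8 /g/ transparent; 9 /d/ transparent; 10 /d/ transparent; 11 /u/ → [+RTR]; 12 /i/ → [+RTR]; 13 /ṭ/ is itself a trigger — this domain ends here.
From /ḍ/ at 7 leftward: 6 /i/ → [+RTR]; 5 /o/ → [+RTR]; 4 /d/ transparent; 3 /g/ transparent; 2 /g/ transparent; 1 /ṭ/ is itself a trigger — this domain ends here.
From /ṭ/ at 13 rightward: word edge.
From /ṭ/ at 13 leftward: 12 /i/ → [+RTR]; 11 /u/ → [+RTR]; 10 /d/ transparent; 9 /d/ transparent; 8 /g/ transparent; 7 /ḍ/ is itself a trigger — this domain ends here.
[+RTR] positions on the surface: 1 5 6 7 11 12 13.

7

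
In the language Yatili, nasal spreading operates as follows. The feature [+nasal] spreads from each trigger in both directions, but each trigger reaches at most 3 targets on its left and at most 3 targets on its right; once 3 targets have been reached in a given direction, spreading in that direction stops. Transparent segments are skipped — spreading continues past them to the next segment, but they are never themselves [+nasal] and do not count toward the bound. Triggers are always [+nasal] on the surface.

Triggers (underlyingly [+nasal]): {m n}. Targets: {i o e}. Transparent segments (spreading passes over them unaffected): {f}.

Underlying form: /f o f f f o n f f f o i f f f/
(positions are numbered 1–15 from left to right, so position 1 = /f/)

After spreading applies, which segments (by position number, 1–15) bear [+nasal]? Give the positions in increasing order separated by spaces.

From /n/ at 7 rightward: 8 /f/ transparent; 9 /f/ transparent; 10 /f/ transparent; 11 /o/ → [+nasal]; 12 /i/ → [+nasal]; 13 /f/ transparent; 14 /f/ transparent; 15 /f/ transparent; word edge.
From /n/ at 7 leftward: 6 /o/ → [+nasal]; 5 /f/ transparent; 4 /f/ transparent; 3 /f/ transparent; 2 /o/ → [+nasal]; 1 /f/ transparent; word edge.

2 6 7 11 12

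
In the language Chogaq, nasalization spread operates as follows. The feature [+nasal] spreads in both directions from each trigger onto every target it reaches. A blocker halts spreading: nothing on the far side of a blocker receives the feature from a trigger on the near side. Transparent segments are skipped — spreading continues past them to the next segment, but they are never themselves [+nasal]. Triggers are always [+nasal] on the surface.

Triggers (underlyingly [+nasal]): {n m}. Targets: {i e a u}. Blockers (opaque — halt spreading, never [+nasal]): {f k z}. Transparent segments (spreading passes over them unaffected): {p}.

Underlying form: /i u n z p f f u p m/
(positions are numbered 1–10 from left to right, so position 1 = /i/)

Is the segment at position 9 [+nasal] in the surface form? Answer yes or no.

From /n/ at 3 rightward: 4 /z/ blocks.
From /n/ at 3 leftward: 2 /u/ → [+nasal]; 1 /i/ → [+nasal]; word edge.
From /m/ at 10 rightward: word edge.
From /m/ at 10 leftward: 9 /p/ transparent; 8 /u/ → [+nasal]; 7 /f/ blocks.
[+nasal] positions on the surface: 1 2 3 8 10.

no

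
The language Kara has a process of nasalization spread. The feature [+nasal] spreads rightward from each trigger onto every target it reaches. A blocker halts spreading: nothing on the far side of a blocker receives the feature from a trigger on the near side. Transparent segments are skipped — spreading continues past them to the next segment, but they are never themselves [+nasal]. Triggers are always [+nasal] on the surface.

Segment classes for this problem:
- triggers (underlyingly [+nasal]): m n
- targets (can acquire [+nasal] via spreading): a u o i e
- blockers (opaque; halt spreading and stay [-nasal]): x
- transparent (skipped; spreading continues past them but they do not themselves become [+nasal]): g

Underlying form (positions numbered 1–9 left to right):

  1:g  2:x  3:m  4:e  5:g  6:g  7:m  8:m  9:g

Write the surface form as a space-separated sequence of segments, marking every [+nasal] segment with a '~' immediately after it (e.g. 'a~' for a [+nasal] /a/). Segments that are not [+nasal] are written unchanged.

g x m~ e~ g g m~ m~ g

From /m/ at 3 rightward: 4 /e/ → [+nasal]; 5 /g/ transparent; 6 /g/ transparent; 7 /m/ is itself a trigger — this domain ends here.
From /m/ at 7 rightward: 8 /m/ is itself a trigger — this domain ends here.
From /m/ at 8 rightward: 9 /g/ transparent; word edge.
[+nasal] positions on the surface: 3 4 7 8.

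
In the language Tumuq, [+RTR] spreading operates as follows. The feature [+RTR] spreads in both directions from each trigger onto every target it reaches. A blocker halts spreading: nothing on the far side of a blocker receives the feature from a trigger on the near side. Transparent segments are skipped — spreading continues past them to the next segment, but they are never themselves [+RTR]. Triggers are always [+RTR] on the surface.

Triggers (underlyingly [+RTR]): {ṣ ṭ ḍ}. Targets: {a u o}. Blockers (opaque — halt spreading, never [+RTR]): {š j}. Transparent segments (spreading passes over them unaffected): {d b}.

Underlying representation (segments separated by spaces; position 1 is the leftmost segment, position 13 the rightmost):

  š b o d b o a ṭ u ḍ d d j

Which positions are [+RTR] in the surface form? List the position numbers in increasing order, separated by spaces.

3 6 7 8 9 10

From /ṭ/ at 8 rightward: 9 /u/ → [+RTR]; 10 /ḍ/ is itself a trigger — this domain ends here.
From /ṭ/ at 8 leftward: 7 /a/ → [+RTR]; 6 /o/ → [+RTR]; 5 /b/ transparent; 4 /d/ transparent; 3 /o/ → [+RTR]; 2 /b/ transparent; 1 /š/ blocks.
From /ḍ/ at 10 rightward: 11 /d/ transparent; 12 /d/ transparent; 13 /j/ blocks.
From /ḍ/ at 10 leftward: 9 /u/ → [+RTR]; 8 /ṭ/ is itself a trigger — this domain ends here.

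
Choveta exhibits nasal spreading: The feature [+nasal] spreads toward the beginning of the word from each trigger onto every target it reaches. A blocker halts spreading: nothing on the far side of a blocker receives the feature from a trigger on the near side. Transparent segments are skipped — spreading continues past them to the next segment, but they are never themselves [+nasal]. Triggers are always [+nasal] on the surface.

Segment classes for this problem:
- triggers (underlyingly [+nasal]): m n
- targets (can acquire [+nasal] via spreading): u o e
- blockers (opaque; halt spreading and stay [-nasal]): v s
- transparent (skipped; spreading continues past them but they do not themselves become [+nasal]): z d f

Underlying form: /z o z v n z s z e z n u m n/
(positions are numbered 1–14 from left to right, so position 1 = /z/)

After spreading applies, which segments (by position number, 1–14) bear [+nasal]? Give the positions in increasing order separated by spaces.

From /n/ at 5 leftward: 4 /v/ blocks.
From /n/ at 11 leftward: 10 /z/ transparent; 9 /e/ → [+nasal]; 8 /z/ transparent; 7 /s/ blocks.
From /m/ at 13 leftward: 12 /u/ → [+nasal]; 11 /n/ is itself a trigger — this domain ends here.
From /n/ at 14 leftward: 13 /m/ is itself a trigger — this domain ends here.
Target with no active source: position 2 stays [-nasal].

5 9 11 12 13 14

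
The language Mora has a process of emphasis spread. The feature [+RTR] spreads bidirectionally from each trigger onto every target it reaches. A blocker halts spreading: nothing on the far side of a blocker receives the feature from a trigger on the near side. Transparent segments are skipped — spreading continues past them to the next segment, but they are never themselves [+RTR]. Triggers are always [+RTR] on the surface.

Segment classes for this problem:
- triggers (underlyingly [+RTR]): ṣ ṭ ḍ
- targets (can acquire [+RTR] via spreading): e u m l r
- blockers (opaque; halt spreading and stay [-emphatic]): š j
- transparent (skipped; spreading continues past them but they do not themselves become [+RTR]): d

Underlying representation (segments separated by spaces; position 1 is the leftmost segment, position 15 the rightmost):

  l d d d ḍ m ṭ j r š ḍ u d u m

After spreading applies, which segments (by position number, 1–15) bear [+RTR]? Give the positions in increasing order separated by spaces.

1 5 6 7 11 12 14 15

From /ḍ/ at 5 rightward: 6 /m/ → [+RTR]; 7 /ṭ/ is itself a trigger — this domain ends here.
From /ḍ/ at 5 leftward: 4 /d/ transparent; 3 /d/ transparent; 2 /d/ transparent; 1 /l/ → [+RTR]; word edge.
From /ṭ/ at 7 rightward: 8 /j/ blocks.
From /ṭ/ at 7 leftward: 6 /m/ → [+RTR]; 5 /ḍ/ is itself a trigger — this domain ends here.
From /ḍ/ at 11 rightward: 12 /u/ → [+RTR]; 13 /d/ transparent; 14 /u/ → [+RTR]; 15 /m/ → [+RTR]; word edge.
From /ḍ/ at 11 leftward: 10 /š/ blocks.
Target with no active source: position 9 stays [-emphatic].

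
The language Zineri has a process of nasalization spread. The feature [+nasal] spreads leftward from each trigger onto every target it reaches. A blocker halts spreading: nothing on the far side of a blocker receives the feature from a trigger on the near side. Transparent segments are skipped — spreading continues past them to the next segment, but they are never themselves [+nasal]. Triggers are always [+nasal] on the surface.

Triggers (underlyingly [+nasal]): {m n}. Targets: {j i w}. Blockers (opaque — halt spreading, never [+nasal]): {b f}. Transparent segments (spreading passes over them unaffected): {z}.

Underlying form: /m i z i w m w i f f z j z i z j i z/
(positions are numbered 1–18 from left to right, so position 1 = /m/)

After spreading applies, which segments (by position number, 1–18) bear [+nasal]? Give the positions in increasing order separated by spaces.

1 2 4 5 6

From /m/ at 1 leftward: word edge.
From /m/ at 6 leftward: 5 /w/ → [+nasal]; 4 /i/ → [+nasal]; 3 /z/ transparent; 2 /i/ → [+nasal]; 1 /m/ is itself a trigger — this domain ends here.
Targets with no active source: positions 7 8 12 14 16 17 stay [-nasal].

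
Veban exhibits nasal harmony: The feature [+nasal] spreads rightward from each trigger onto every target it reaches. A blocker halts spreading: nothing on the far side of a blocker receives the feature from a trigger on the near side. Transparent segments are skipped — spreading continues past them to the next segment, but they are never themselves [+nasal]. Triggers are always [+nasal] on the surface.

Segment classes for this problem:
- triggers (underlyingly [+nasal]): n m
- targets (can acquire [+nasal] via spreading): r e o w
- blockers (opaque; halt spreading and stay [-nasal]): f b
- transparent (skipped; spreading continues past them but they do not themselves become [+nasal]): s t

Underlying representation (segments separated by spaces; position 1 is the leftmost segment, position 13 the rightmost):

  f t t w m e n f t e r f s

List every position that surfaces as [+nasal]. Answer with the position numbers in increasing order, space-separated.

From /m/ at 5 rightward: 6 /e/ → [+nasal]; 7 /n/ is itself a trigger — this domain ends here.
From /n/ at 7 rightward: 8 /f/ blocks.
Targets with no active source: positions 4 10 11 stay [-nasal].

5 6 7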